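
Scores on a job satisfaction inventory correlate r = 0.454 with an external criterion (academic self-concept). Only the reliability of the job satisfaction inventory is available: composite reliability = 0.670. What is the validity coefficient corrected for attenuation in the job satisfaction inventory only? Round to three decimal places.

0.555

Single correction: r_c = r_obs / √r_xx = 0.454 / √0.670 = 0.454 / 0.8185 ≈ 0.555.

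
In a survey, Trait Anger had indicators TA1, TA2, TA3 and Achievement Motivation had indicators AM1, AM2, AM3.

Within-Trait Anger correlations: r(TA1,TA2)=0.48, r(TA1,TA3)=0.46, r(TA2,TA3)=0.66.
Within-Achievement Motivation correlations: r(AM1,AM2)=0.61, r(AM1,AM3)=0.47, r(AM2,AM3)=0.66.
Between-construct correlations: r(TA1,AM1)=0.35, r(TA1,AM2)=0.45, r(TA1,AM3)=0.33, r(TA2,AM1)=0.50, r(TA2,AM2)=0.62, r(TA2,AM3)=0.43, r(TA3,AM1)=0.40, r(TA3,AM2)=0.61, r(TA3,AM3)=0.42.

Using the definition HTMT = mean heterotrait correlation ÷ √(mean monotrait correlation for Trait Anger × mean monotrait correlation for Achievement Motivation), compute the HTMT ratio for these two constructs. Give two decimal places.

Between-construct mean = 4.11/9 = 0.4567.
Mean within-TA = 1.60/3 = 0.5333; mean within-AM = 1.74/3 = 0.5800.
Geometric mean = √(0.5333 × 0.5800) = 0.5562.
HTMT = 0.4567 / 0.5562 = 0.82.

0.82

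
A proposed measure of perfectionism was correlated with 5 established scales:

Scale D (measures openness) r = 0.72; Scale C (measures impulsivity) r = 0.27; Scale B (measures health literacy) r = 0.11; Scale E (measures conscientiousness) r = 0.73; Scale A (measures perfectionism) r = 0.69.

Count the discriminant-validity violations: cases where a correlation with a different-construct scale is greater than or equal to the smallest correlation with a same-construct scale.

2

Convergent (same construct = perfectionism): Scale A.
Smallest convergent = 0.69. Discriminant values: 0.72, 0.27, 0.11, 0.73; count ≥ 0.69 → 2.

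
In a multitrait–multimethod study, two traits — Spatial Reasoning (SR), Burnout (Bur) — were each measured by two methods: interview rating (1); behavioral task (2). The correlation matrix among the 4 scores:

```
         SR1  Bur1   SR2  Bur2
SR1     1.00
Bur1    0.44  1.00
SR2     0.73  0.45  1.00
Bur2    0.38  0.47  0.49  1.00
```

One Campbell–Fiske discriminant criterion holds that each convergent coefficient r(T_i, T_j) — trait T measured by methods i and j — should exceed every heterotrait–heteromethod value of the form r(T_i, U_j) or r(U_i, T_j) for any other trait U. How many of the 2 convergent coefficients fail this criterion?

Each convergent coefficient versus the relevant comparison correlations:
SR (methods 1·2): 0.73 vs {0.38, 0.45} → pass.
Bur (methods 1·2): 0.47 vs {0.45, 0.38} → pass.
0 of 2 fail.

0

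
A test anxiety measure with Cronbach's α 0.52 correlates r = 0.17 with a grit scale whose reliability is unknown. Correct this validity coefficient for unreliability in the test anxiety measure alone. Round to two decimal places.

0.24

Single correction: r_c = r_obs / √r_xx = 0.17 / √0.52 = 0.17 / 0.7211 ≈ 0.24.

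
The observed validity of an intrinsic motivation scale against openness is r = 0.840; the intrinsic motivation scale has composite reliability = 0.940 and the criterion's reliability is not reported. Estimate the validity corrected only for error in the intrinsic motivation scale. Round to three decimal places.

Single correction: r_c = r_obs / √r_xx = 0.840 / √0.940 = 0.840 / 0.9695 ≈ 0.866.

0.866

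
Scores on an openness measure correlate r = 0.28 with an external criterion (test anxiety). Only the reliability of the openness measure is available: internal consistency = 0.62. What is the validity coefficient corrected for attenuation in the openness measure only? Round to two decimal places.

0.36

Single correction: r_c = r_obs / √r_xx = 0.28 / √0.62 = 0.28 / 0.7874 ≈ 0.36.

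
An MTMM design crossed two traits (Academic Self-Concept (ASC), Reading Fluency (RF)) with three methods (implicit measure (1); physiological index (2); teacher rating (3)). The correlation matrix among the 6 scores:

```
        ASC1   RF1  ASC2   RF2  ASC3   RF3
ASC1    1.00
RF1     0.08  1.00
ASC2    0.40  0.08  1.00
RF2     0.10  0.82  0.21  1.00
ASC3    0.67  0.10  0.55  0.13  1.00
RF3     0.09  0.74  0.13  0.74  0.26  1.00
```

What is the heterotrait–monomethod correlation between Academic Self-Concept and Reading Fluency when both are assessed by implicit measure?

Different traits, same method: r(ASC1, RF1) = 0.08.

0.08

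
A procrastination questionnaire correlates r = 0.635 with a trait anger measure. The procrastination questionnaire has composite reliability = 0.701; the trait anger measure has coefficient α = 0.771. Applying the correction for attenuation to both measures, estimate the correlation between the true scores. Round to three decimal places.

r_true = r_obs / √(r_xx · r_yy) = 0.635 / √(0.701 × 0.771) = 0.635 / √0.540471 = 0.635 / 0.7352 ≈ 0.864.

0.864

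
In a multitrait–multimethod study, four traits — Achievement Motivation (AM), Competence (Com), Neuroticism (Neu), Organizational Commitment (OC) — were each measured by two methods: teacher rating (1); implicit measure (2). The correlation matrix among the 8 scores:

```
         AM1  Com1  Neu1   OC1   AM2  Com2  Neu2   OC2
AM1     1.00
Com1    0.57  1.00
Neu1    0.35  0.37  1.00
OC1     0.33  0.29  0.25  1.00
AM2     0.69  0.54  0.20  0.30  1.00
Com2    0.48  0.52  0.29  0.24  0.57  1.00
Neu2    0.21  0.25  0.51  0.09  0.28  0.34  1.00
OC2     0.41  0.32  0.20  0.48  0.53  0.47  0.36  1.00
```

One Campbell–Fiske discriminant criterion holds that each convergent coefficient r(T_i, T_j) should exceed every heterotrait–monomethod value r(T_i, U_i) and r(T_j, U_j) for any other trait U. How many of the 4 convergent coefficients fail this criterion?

Checking each validity diagonal entry against its comparison values:
AM (methods 1·2): 0.69 vs {0.57, 0.57, 0.35, 0.28, 0.33, 0.53} → pass.
Com (methods 1·2): 0.52 vs {0.57, 0.57, 0.37, 0.34, 0.29, 0.47} → fail.
Neu (methods 1·2): 0.51 vs {0.35, 0.28, 0.37, 0.34, 0.25, 0.36} → pass.
OC (methods 1·2): 0.48 vs {0.33, 0.53, 0.29, 0.47, 0.25, 0.36} → fail.
2 of 4 fail.

2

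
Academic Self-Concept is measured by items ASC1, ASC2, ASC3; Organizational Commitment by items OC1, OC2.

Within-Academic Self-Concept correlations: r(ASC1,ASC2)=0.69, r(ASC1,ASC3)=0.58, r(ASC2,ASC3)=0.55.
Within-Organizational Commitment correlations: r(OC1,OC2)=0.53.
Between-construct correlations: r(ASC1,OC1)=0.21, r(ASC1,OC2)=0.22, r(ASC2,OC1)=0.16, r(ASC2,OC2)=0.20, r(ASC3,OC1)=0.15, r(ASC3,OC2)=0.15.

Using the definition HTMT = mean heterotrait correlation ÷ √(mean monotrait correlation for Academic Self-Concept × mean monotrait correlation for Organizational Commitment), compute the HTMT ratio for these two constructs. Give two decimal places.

0.32

Mean heterotrait r = 1.09/6 = 0.1817.
Mean within-ASC = 1.82/3 = 0.6067; mean within-OC = 0.53/1 = 0.5300.
Geometric mean = √(0.6067 × 0.5300) = 0.5671.
HTMT = 0.1817 / 0.5671 = 0.32.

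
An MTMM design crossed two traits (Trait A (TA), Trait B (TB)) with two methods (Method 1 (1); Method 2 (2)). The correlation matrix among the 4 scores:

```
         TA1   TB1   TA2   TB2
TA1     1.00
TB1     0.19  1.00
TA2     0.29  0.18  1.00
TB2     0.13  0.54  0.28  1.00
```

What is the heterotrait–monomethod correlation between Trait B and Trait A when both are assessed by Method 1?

0.19

Different traits, same method: r(TB1, TA1) = 0.19.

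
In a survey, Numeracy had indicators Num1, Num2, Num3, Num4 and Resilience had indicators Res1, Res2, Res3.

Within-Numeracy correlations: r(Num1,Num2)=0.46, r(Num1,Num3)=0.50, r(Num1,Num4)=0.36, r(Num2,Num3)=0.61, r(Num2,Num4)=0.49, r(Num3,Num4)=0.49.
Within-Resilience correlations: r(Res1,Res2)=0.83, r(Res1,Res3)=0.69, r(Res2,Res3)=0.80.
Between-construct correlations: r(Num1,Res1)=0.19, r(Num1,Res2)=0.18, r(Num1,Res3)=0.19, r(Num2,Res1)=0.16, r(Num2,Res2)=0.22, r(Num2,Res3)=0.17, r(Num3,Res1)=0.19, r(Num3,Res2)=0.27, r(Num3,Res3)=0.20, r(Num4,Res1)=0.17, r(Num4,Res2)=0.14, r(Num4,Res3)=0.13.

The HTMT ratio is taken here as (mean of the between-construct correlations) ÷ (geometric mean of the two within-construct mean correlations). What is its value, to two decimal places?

Mean heterotrait r = 2.21/12 = 0.1842.
Mean within-Num = 2.91/6 = 0.4850; mean within-Res = 2.32/3 = 0.7733.
Geometric mean = √(0.4850 × 0.7733) = 0.6124.
HTMT = 0.1842 / 0.6124 = 0.30.

0.30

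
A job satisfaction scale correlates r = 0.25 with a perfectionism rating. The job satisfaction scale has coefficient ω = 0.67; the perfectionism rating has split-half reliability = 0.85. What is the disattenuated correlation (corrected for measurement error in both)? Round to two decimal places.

r_true = r_obs / √(r_xx · r_yy) = 0.25 / √(0.67 × 0.85) = 0.25 / √0.5695 = 0.25 / 0.7547 ≈ 0.33.

0.33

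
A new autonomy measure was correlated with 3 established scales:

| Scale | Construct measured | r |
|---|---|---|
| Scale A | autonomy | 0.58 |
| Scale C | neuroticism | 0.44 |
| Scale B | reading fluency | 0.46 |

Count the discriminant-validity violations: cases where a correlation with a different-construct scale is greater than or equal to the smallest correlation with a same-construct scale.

Convergent (same construct = autonomy): Scale A.
Smallest convergent = 0.58. Discriminant values: 0.44, 0.46; count ≥ 0.58 → 0.

0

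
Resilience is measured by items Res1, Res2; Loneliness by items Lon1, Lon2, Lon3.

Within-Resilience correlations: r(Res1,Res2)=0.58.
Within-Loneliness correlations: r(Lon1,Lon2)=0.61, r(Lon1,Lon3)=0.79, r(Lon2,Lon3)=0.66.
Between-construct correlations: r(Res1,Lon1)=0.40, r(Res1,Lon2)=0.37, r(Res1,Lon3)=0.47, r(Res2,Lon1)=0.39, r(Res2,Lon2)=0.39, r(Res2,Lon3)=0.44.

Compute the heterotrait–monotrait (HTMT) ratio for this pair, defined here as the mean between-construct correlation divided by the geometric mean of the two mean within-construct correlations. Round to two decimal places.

0.65

Between-construct mean = 2.46/6 = 0.4100.
Mean within-Res = 0.58/1 = 0.5800; mean within-Lon = 2.06/3 = 0.6867.
Geometric mean = √(0.5800 × 0.6867) = 0.6311.
HTMT = 0.4100 / 0.6311 = 0.65.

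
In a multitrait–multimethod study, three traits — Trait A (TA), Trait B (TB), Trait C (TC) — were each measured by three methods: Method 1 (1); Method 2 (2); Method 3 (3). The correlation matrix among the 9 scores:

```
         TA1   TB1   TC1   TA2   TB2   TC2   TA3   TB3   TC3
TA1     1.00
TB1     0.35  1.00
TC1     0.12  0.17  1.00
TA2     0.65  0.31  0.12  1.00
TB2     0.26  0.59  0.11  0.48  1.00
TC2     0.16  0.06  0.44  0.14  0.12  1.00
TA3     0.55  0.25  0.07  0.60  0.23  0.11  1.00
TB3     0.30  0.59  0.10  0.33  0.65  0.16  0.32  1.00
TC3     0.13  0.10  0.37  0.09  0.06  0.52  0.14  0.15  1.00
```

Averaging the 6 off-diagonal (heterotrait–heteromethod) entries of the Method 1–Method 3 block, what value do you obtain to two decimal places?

HTHM values (method 1 × method 3): 0.30, 0.13, 0.25, 0.10, 0.07, 0.10; mean = 0.95/6 = 0.16.

0.16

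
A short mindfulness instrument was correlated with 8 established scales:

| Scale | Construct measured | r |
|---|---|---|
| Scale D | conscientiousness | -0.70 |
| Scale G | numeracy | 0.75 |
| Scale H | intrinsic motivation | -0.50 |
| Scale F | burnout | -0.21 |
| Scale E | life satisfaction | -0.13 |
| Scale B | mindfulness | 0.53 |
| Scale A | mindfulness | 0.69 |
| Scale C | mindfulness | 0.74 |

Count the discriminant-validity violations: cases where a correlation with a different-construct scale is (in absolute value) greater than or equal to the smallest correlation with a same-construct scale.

2

Convergent (same construct = mindfulness): Scale B, Scale A, Scale C.
Smallest convergent = 0.53. Discriminant |r|: 0.70, 0.75, 0.50, 0.21, 0.13; count ≥ 0.53 → 2.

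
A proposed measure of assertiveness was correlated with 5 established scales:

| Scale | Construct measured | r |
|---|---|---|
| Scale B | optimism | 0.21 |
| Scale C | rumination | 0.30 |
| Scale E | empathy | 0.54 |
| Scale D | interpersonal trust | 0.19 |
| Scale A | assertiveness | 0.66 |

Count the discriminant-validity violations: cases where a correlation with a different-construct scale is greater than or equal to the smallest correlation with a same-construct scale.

Convergent (same construct = assertiveness): Scale A.
Smallest convergent = 0.66. Discriminant values: 0.21, 0.30, 0.54, 0.19; count ≥ 0.66 → 0.

0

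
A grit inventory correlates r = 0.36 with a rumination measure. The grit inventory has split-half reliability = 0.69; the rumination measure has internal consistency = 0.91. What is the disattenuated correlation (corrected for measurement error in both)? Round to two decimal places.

0.45

r_true = r_obs / √(r_xx · r_yy) = 0.36 / √(0.69 × 0.91) = 0.36 / √0.6279 = 0.36 / 0.7924 ≈ 0.45.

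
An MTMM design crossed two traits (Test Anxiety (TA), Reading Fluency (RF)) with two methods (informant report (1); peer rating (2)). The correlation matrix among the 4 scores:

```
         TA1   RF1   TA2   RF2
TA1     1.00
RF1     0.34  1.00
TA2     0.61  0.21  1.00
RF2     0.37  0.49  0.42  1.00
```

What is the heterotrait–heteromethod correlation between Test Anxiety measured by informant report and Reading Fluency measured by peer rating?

Different traits and methods: r(TA1, RF2) = 0.37.

0.37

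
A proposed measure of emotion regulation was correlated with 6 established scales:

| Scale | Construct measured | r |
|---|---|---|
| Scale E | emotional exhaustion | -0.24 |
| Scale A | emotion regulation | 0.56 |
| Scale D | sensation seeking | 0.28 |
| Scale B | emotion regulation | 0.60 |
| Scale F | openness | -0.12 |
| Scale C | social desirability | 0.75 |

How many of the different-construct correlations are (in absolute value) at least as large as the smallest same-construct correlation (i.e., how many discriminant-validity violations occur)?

Convergent (same construct = emotion regulation): Scale A, Scale B.
Smallest convergent = 0.56. Discriminant |r|: 0.24, 0.28, 0.12, 0.75; count ≥ 0.56 → 1.

1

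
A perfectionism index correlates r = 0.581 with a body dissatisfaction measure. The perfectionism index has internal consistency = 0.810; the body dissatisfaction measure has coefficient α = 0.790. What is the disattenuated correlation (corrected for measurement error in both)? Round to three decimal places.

0.726

r_true = r_obs / √(r_xx · r_yy) = 0.581 / √(0.810 × 0.790) = 0.581 / √0.639900 = 0.581 / 0.7999 ≈ 0.726.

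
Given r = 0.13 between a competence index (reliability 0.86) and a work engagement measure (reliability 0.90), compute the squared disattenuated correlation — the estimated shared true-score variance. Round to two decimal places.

Disattenuated r = 0.13 / √(0.86 × 0.90) = 0.13 / 0.8798 = 0.1478.
Shared true-score variance = 0.1478² = 0.0218 ≈ 0.02.

0.02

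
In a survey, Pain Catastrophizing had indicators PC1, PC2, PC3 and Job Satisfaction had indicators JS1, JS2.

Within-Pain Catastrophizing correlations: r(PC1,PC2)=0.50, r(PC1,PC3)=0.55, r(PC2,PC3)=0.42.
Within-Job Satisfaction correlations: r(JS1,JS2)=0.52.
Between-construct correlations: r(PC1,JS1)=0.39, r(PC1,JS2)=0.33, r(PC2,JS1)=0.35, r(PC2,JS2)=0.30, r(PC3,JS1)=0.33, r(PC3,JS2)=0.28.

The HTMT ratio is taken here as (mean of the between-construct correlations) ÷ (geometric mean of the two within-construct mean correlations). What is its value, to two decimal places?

0.65

Mean heterotrait r = 1.98/6 = 0.3300.
Mean within-PC = 1.47/3 = 0.4900; mean within-JS = 0.52/1 = 0.5200.
Geometric mean = √(0.4900 × 0.5200) = 0.5048.
HTMT = 0.3300 / 0.5048 = 0.65.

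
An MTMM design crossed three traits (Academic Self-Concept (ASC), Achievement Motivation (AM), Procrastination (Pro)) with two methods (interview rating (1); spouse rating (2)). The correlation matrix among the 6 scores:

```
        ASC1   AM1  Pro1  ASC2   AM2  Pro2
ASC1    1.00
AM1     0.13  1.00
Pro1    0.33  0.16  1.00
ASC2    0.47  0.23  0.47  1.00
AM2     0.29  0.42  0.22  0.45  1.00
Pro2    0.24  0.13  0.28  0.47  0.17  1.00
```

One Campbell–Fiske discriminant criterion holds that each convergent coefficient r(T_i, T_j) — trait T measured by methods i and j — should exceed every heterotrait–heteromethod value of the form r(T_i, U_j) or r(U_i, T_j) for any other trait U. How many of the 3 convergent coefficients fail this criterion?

2

Checking each validity diagonal entry against its comparison values:
ASC (methods 1·2): 0.47 vs {0.29, 0.23, 0.24, 0.47} → fail.
AM (methods 1·2): 0.42 vs {0.23, 0.29, 0.13, 0.22} → pass.
Pro (methods 1·2): 0.28 vs {0.47, 0.24, 0.22, 0.13} → fail.
2 of 3 fail.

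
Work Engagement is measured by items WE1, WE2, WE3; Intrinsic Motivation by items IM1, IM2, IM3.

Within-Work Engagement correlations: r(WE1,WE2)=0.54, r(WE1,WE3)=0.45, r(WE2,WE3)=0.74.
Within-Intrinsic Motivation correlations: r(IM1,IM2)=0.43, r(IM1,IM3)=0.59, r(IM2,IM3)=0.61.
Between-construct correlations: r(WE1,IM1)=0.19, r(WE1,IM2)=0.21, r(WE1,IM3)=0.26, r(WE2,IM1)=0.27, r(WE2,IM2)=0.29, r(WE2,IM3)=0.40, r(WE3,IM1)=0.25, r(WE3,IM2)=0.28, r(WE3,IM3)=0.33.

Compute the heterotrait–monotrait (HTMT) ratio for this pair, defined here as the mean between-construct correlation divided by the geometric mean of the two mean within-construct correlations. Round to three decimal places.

Mean between = 2.48/9 = 0.2756.
Mean within-WE = 1.73/3 = 0.5767; mean within-IM = 1.63/3 = 0.5433.
Geometric mean = √(0.5767 × 0.5433) = 0.5598.
HTMT = 0.2756 / 0.5598 = 0.492.

0.492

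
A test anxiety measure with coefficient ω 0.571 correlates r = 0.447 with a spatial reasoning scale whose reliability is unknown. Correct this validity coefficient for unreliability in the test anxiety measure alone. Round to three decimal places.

0.592

Single correction: r_c = r_obs / √r_xx = 0.447 / √0.571 = 0.447 / 0.7556 ≈ 0.592.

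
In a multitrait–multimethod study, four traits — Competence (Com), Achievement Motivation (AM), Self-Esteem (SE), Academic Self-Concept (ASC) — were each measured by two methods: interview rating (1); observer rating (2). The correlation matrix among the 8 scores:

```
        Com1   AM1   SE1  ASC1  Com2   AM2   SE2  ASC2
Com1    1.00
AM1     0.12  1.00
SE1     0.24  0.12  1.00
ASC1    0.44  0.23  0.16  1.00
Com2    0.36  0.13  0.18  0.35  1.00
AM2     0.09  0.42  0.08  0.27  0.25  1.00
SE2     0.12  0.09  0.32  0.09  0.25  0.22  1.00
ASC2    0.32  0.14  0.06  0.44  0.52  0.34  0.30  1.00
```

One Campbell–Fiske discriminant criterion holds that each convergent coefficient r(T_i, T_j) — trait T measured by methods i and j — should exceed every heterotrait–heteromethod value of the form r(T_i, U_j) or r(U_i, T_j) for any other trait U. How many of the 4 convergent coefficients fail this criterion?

0

Checking each validity diagonal entry against its comparison values:
Com (methods 1·2): 0.36 vs {0.09, 0.13, 0.12, 0.18, 0.32, 0.35} → pass.
AM (methods 1·2): 0.42 vs {0.13, 0.09, 0.09, 0.08, 0.14, 0.27} → pass.
SE (methods 1·2): 0.32 vs {0.18, 0.12, 0.08, 0.09, 0.06, 0.09} → pass.
ASC (methods 1·2): 0.44 vs {0.35, 0.32, 0.27, 0.14, 0.09, 0.06} → pass.
0 of 4 fail.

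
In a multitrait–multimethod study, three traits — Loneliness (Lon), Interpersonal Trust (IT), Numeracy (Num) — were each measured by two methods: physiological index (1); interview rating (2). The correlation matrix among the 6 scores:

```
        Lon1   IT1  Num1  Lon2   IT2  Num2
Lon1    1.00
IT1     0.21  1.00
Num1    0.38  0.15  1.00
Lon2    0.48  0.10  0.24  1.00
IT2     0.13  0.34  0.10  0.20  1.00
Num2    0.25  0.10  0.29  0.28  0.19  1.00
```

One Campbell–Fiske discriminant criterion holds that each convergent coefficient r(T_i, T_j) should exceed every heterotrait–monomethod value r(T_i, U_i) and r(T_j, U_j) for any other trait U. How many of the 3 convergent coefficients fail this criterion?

Checking each validity diagonal entry against its comparison values:
Lon (methods 1·2): 0.48 vs {0.21, 0.20, 0.38, 0.28} → pass.
IT (methods 1·2): 0.34 vs {0.21, 0.20, 0.15, 0.19} → pass.
Num (methods 1·2): 0.29 vs {0.38, 0.28, 0.15, 0.19} → fail.
1 of 3 fail.

1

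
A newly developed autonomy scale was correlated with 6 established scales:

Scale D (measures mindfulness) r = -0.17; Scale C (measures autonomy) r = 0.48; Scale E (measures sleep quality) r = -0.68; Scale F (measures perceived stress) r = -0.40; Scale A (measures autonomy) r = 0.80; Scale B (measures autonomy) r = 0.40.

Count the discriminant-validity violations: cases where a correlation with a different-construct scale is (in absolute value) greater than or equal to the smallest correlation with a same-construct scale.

Convergent (same construct = autonomy): Scale C, Scale A, Scale B.
Smallest convergent = 0.40. Discriminant |r|: 0.17, 0.68, 0.40; count ≥ 0.40 → 2.

2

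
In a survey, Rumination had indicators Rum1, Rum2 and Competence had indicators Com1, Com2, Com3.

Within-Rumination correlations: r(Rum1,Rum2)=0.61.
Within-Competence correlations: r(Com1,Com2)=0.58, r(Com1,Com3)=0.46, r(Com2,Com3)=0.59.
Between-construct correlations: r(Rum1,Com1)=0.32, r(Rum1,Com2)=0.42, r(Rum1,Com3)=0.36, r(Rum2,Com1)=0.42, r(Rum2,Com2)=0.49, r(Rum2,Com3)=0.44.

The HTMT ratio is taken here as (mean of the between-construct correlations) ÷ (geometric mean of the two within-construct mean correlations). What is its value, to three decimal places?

0.709

Mean between = 2.45/6 = 0.4083.
Mean within-Rum = 0.61/1 = 0.6100; mean within-Com = 1.63/3 = 0.5433.
Geometric mean = √(0.6100 × 0.5433) = 0.5757.
HTMT = 0.4083 / 0.5757 = 0.709.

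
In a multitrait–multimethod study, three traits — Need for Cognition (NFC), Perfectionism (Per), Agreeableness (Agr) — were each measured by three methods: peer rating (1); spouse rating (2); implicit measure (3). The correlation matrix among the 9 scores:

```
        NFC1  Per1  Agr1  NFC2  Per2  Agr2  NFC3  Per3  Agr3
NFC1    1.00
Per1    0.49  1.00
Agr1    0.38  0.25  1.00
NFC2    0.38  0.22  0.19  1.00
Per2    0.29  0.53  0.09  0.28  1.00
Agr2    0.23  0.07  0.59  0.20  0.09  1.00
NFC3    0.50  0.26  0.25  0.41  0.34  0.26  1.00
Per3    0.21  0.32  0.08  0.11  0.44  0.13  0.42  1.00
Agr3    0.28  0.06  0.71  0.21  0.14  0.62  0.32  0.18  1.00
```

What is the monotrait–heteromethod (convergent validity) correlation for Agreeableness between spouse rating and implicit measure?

0.62

Same trait (Agr), different methods: r(Agr2, Agr3) = 0.62.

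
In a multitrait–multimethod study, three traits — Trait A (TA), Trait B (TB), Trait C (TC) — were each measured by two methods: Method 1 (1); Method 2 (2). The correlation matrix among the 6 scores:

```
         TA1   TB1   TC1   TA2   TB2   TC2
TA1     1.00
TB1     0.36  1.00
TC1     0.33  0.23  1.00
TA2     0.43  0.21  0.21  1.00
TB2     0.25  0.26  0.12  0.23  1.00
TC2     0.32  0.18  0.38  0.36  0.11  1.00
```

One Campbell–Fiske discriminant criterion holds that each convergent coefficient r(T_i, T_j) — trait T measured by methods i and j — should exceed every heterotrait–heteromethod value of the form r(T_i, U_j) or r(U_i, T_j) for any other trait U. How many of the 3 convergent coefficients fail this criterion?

Convergent coefficients and their comparison sets:
TA (methods 1·2): 0.43 vs {0.25, 0.21, 0.32, 0.21} → pass.
TB (methods 1·2): 0.26 vs {0.21, 0.25, 0.18, 0.12} → pass.
TC (methods 1·2): 0.38 vs {0.21, 0.32, 0.12, 0.18} → pass.
0 of 3 fail.

0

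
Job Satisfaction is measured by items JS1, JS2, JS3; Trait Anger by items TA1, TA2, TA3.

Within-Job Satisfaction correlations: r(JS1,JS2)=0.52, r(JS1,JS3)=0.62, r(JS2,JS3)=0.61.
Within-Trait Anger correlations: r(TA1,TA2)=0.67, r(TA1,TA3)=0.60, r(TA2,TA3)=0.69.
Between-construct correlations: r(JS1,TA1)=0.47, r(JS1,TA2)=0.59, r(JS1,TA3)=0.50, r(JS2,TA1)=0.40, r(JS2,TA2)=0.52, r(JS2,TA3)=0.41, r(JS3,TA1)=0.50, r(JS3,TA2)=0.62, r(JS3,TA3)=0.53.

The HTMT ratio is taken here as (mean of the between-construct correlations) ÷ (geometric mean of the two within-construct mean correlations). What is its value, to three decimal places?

0.817

Between-construct mean = 4.54/9 = 0.5044.
Mean within-JS = 1.75/3 = 0.5833; mean within-TA = 1.96/3 = 0.6533.
Geometric mean = √(0.5833 × 0.6533) = 0.6173.
HTMT = 0.5044 / 0.6173 = 0.817.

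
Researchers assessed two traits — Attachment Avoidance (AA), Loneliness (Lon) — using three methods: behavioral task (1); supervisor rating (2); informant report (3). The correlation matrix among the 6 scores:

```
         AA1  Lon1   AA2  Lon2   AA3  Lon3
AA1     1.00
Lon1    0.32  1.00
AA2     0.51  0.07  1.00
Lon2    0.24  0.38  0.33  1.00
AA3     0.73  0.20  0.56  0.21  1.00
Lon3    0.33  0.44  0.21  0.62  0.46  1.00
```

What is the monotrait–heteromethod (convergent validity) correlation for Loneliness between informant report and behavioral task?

Same trait (Lon), different methods: r(Lon3, Lon1) = 0.44.

0.44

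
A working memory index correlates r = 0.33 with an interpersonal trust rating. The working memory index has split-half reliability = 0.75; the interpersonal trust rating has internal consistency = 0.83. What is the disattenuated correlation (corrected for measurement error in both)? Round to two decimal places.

0.42

r_true = r_obs / √(r_xx · r_yy) = 0.33 / √(0.75 × 0.83) = 0.33 / √0.6225 = 0.33 / 0.7890 ≈ 0.42.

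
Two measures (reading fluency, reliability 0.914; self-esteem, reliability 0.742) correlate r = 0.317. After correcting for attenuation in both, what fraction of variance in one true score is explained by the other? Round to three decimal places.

Disattenuated r = 0.317 / √(0.914 × 0.742) = 0.317 / 0.8235 = 0.3849.
Shared true-score variance = 0.3849² = 0.1481 ≈ 0.148.

0.148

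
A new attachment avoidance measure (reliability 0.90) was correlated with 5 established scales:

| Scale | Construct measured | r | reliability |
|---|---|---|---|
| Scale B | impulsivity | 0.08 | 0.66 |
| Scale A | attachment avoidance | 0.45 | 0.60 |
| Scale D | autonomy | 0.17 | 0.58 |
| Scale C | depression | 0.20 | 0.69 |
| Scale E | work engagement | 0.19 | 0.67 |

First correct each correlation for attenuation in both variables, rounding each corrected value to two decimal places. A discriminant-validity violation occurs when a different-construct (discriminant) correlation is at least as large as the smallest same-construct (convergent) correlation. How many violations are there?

0

Disattenuated r (r / √(r_scale · r_new)):
  Scale B (disc): 0.08 / √(0.66·0.90) = 0.10
  Scale A (conv): 0.45 / √(0.60·0.90) = 0.61
  Scale D (disc): 0.17 / √(0.58·0.90) = 0.24
  Scale C (disc): 0.20 / √(0.69·0.90) = 0.25
  Scale E (disc): 0.19 / √(0.67·0.90) = 0.24
Smallest convergent = 0.61. Discriminant values: 0.10, 0.24, 0.25, 0.24; count ≥ 0.61 → 0.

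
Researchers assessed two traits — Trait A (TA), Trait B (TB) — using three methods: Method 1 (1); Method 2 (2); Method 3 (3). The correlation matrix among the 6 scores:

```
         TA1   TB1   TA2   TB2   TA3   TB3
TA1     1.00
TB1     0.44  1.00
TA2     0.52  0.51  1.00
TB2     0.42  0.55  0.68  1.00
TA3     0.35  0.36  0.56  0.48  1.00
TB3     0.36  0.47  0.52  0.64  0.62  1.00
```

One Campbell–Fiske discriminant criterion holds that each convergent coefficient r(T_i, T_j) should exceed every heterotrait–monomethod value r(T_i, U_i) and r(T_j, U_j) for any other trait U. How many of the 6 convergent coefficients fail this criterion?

Convergent coefficients and their comparison sets:
TA (methods 1·2): 0.52 vs {0.44, 0.68} → fail.
TA (methods 1·3): 0.35 vs {0.44, 0.62} → fail.
TA (methods 2·3): 0.56 vs {0.68, 0.62} → fail.
TB (methods 1·2): 0.55 vs {0.44, 0.68} → fail.
TB (methods 1·3): 0.47 vs {0.44, 0.62} → fail.
TB (methods 2·3): 0.64 vs {0.68, 0.62} → fail.
6 of 6 fail.

6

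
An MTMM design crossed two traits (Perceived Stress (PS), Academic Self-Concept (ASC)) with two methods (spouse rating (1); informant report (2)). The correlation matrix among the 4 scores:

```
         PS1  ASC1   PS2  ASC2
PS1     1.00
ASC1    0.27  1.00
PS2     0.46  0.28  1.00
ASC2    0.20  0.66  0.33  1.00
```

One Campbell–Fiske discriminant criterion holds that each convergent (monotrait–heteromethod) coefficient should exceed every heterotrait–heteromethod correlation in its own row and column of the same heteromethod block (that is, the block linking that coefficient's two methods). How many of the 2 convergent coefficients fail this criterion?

Checking each validity diagonal entry against its comparison values:
PS (methods 1·2): 0.46 vs {0.20, 0.28} → pass.
ASC (methods 1·2): 0.66 vs {0.28, 0.20} → pass.
0 of 2 fail.

0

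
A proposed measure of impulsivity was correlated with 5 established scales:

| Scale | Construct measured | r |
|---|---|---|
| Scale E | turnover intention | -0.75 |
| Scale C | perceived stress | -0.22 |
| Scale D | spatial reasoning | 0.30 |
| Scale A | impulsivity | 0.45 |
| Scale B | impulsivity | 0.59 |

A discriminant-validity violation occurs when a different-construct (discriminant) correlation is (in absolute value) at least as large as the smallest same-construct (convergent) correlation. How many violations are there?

Convergent (same construct = impulsivity): Scale A, Scale B.
Smallest convergent = 0.45. Discriminant |r|: 0.75, 0.22, 0.30; count ≥ 0.45 → 1.

1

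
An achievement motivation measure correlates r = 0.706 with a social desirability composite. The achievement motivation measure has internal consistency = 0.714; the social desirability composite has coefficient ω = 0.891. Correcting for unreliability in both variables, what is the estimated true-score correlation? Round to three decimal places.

r_true = r_obs / √(r_xx · r_yy) = 0.706 / √(0.714 × 0.891) = 0.706 / √0.636174 = 0.706 / 0.7976 ≈ 0.885.

0.885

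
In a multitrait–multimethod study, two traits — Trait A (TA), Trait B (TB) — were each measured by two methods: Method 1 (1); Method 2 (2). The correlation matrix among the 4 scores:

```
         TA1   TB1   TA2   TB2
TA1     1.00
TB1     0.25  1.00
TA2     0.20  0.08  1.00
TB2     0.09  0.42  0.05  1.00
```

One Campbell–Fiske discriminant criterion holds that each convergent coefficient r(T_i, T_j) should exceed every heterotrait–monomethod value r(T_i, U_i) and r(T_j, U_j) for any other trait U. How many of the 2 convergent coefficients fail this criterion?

Convergent coefficients and their comparison sets:
TA (methods 1·2): 0.20 vs {0.25, 0.05} → fail.
TB (methods 1·2): 0.42 vs {0.25, 0.05} → pass.
1 of 2 fail.

1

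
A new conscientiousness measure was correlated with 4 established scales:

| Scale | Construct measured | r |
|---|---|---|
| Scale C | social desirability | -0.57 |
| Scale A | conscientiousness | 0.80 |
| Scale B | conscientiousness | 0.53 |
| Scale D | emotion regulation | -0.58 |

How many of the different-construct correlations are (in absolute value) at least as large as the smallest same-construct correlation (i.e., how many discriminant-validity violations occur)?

Convergent (same construct = conscientiousness): Scale A, Scale B.
Smallest convergent = 0.53. Discriminant |r|: 0.57, 0.58; count ≥ 0.53 → 2.

2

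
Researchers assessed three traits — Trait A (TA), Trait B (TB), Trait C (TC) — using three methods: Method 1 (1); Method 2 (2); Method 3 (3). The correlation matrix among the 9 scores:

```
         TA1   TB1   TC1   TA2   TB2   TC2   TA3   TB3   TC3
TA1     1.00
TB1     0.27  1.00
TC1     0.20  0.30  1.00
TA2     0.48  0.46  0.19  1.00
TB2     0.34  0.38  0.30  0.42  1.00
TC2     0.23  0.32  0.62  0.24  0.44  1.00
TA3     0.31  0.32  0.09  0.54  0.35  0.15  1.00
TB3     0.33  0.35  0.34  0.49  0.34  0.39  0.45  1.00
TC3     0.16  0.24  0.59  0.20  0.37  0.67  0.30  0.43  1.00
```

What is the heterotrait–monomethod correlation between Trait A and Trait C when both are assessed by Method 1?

0.20

Different traits, same method: r(TA1, TC1) = 0.20.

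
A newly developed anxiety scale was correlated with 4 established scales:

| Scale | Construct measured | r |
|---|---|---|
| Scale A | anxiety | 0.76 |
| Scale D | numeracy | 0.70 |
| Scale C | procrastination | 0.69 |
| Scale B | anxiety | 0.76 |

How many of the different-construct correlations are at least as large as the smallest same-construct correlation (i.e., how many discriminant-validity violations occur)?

Convergent (same construct = anxiety): Scale A, Scale B.
Smallest convergent = 0.76. Discriminant values: 0.70, 0.69; count ≥ 0.76 → 0.

0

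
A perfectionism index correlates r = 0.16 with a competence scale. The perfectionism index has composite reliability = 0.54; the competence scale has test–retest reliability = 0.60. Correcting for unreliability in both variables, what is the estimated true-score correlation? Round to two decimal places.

r_true = r_obs / √(r_xx · r_yy) = 0.16 / √(0.54 × 0.60) = 0.16 / √0.3240 = 0.16 / 0.5692 ≈ 0.28.

0.28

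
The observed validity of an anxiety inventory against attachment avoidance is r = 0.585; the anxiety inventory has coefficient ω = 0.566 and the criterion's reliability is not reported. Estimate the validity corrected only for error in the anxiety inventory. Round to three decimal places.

Single correction: r_c = r_obs / √r_xx = 0.585 / √0.566 = 0.585 / 0.7523 ≈ 0.778.

0.778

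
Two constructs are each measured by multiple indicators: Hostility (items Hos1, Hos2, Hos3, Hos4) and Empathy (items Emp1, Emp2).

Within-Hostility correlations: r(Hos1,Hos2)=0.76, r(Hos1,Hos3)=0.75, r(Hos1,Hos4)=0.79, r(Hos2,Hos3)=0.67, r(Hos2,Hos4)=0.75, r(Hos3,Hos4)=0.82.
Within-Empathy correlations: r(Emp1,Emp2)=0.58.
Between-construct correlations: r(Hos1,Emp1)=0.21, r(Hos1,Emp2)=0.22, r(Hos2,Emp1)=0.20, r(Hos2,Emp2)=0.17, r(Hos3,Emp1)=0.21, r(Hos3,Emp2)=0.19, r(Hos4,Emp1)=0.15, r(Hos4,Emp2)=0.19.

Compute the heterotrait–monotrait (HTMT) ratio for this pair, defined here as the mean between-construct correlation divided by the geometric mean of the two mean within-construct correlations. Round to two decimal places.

Mean heterotrait r = 1.54/8 = 0.1925.
Mean within-Hos = 4.54/6 = 0.7567; mean within-Emp = 0.58/1 = 0.5800.
Geometric mean = √(0.7567 × 0.5800) = 0.6625.
HTMT = 0.1925 / 0.6625 = 0.29.

0.29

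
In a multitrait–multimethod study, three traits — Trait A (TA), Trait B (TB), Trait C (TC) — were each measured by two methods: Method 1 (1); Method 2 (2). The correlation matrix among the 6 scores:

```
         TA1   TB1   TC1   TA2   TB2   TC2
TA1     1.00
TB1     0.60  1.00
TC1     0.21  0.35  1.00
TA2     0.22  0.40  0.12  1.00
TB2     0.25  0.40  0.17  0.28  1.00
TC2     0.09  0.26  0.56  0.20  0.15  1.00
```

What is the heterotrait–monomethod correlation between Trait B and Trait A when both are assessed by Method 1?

Different traits, same method: r(TB1, TA1) = 0.60.

0.60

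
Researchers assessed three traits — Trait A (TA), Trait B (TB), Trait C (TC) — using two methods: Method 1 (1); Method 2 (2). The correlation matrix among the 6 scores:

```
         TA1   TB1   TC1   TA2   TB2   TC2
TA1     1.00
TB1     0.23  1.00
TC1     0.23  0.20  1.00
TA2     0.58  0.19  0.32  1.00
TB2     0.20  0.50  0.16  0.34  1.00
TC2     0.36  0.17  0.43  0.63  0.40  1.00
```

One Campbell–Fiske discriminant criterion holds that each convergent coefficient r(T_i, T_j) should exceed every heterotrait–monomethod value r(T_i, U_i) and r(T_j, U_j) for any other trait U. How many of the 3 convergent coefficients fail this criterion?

2

Checking each validity diagonal entry against its comparison values:
TA (methods 1·2): 0.58 vs {0.23, 0.34, 0.23, 0.63} → fail.
TB (methods 1·2): 0.50 vs {0.23, 0.34, 0.20, 0.40} → pass.
TC (methods 1·2): 0.43 vs {0.23, 0.63, 0.20, 0.40} → fail.
2 of 3 fail.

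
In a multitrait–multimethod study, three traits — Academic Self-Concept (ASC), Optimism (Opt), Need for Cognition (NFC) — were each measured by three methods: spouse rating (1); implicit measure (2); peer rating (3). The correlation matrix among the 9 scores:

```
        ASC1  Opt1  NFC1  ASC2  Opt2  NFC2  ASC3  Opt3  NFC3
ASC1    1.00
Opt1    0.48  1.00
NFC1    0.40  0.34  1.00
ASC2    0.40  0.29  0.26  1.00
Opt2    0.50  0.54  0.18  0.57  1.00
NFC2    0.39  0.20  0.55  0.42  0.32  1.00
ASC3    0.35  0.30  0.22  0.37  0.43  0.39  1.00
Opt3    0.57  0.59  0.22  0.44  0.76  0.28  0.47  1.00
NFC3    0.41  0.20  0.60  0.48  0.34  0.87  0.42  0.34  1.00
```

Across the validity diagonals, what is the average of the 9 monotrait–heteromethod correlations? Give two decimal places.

Convergent values: 0.40, 0.35, 0.37, 0.54, 0.59, 0.76, 0.55, 0.60, 0.87; mean = 5.03/9 = 0.56.

0.56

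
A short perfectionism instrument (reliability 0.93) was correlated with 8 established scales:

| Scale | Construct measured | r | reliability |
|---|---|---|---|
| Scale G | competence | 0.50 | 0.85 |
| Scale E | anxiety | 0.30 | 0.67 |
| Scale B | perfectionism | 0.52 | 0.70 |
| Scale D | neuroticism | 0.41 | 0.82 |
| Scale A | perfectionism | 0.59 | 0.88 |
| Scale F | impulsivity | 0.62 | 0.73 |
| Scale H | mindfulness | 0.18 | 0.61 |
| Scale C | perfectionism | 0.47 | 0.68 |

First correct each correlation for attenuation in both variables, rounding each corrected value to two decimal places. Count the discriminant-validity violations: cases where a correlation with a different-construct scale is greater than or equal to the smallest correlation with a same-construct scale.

1

Disattenuated r (r / √(r_scale · r_new)):
  Scale G (disc): 0.50 / √(0.85·0.93) = 0.56
  Scale E (disc): 0.30 / √(0.67·0.93) = 0.38
  Scale B (conv): 0.52 / √(0.70·0.93) = 0.64
  Scale D (disc): 0.41 / √(0.82·0.93) = 0.47
  Scale A (conv): 0.59 / √(0.88·0.93) = 0.65
  Scale F (disc): 0.62 / √(0.73·0.93) = 0.75
  Scale H (disc): 0.18 / √(0.61·0.93) = 0.24
  Scale C (conv): 0.47 / √(0.68·0.93) = 0.59
Smallest convergent = 0.59. Discriminant values: 0.56, 0.38, 0.47, 0.75, 0.24; count ≥ 0.59 → 1.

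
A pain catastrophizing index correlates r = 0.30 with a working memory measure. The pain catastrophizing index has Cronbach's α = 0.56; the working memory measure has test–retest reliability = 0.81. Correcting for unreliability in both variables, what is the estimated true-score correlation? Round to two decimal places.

0.45

r_true = r_obs / √(r_xx · r_yy) = 0.30 / √(0.56 × 0.81) = 0.30 / √0.4536 = 0.30 / 0.6735 ≈ 0.45.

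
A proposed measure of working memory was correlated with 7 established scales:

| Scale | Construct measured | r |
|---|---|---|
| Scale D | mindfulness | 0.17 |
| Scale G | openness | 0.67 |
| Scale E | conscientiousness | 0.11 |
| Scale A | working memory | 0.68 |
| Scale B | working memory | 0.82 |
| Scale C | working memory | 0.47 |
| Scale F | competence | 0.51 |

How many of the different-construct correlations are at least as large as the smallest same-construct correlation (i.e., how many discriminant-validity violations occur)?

Convergent (same construct = working memory): Scale A, Scale B, Scale C.
Smallest convergent = 0.47. Discriminant values: 0.17, 0.67, 0.11, 0.51; count ≥ 0.47 → 2.

2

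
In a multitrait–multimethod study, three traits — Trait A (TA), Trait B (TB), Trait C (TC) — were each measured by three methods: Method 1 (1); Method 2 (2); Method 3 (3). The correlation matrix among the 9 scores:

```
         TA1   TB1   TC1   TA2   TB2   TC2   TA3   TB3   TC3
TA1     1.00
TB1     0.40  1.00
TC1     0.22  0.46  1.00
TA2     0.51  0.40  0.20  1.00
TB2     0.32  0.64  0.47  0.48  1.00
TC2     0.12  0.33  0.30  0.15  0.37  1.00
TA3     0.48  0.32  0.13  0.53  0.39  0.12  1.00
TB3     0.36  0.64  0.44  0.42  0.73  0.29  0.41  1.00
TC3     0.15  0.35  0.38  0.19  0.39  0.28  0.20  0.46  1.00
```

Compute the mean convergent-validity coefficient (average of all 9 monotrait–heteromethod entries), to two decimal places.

Convergent values: 0.51, 0.48, 0.53, 0.64, 0.64, 0.73, 0.30, 0.38, 0.28; mean = 4.49/9 = 0.50.

0.50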